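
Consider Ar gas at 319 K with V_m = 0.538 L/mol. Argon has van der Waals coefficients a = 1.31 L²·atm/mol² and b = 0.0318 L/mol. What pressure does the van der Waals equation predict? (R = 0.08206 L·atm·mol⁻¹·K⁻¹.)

P = RT/(V_m − b) − a/V_m²
RT/(V_m − b) = (0.08206)(319)/(0.538 − 0.0318) = 26.177/0.50620 = 51.713 atm
a/V_m² = 1.31/(0.538)² = 4.5259 atm
P = 51.713 − 4.5259 = 47.19 atm

P ≈ 47.19 atm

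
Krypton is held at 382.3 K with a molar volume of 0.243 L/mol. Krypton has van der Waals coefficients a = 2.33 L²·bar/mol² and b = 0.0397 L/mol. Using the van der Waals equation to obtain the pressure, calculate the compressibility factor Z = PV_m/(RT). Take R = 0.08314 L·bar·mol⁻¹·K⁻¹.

Z ≈ 0.8936

P = RT/(V_m − b) − a/V_m² = (0.08314)(382.3)/(0.243 − 0.0397) − 2.33/(0.243)²
  = 31.784/0.20330 − 39.459 = 156.34 − 39.459 = 116.88 bar
Z = PV_m/(RT) = (116.88)(0.243)/((0.08314)(382.3)) = 28.402/31.784 = 0.8936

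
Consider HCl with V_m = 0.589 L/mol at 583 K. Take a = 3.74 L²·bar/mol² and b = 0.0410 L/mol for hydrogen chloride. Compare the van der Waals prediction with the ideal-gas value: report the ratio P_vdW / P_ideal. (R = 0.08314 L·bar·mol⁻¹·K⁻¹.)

Ideal: P_ideal = RT/V_m = (0.08314)(583)/0.589 = 82.2931 bar
vdW: P = RT/(V_m − b) − a/V_m² = 48.4706/0.548000 − 3.74/0.346921 = 88.4500 − 10.7806 = 77.6694 bar
Ratio = 77.6694/82.2931 = 0.9438

P_vdW / P_ideal ≈ 0.9438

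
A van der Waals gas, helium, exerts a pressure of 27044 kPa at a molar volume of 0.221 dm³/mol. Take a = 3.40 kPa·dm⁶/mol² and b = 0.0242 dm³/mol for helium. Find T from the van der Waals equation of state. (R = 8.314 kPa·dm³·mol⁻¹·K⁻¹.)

T = (P + a/V_m²)(V_m − b)/R
P + a/V_m² = 27044 + 3.40/(0.221)² = 27114 kPa
V_m − b = 0.221 − 0.0242 = 0.19680 dm³/mol
T = (27114)(0.19680)/8.314 = 641.8 K

T ≈ 641.8 K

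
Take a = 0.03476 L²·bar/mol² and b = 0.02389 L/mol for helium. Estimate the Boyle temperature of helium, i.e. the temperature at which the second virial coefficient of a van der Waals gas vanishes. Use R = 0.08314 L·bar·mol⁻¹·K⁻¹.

T_B ≈ 17.50 K

For a van der Waals gas the second virial coefficient B₂ = b − a/(RT) vanishes at T_B = a/(Rb).
T_B = 0.03476/(0.08314×0.02389) = 0.03476/0.0019862 = 17.50 K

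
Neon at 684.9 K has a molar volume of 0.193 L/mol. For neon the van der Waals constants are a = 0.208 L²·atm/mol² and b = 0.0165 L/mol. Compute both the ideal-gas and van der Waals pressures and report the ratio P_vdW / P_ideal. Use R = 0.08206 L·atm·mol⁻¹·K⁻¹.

Ideal: P_ideal = RT/V_m = (0.08206)(684.9)/0.193 = 291.207 atm
vdW: P = RT/(V_m − b) − a/V_m² = 56.2029/0.176500 − 0.208/0.0372490 = 318.430 − 5.58404 = 312.846 atm
Ratio = 312.846/291.207 = 1.074

P_vdW / P_ideal ≈ 1.074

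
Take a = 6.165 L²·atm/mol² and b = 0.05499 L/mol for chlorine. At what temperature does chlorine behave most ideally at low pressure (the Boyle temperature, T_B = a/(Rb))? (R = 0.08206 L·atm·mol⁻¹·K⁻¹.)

For a van der Waals gas the second virial coefficient B₂ = b − a/(RT) vanishes at T_B = a/(Rb).
T_B = 6.165/(0.08206×0.05499) = 6.165/0.0045125 = 1366 K

T_B ≈ 1366 K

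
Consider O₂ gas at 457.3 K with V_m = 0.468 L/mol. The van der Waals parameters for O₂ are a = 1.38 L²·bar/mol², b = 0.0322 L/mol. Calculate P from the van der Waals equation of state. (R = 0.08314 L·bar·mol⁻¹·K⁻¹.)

P ≈ 80.94 bar

P = RT/(V_m − b) − a/V_m²
RT/(V_m − b) = (0.08314)(457.3)/(0.468 − 0.0322) = 38.020/0.43580 = 87.242 bar
a/V_m² = 1.38/(0.468)² = 6.3007 bar
P = 87.242 − 6.3007 = 80.94 bar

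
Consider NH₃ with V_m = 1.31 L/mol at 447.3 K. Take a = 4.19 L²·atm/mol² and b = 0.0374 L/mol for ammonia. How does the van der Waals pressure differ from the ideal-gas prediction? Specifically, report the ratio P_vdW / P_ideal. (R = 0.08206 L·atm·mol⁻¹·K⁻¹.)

P_vdW / P_ideal ≈ 0.9422

Ideal: P_ideal = RT/V_m = (0.08206)(447.3)/1.31 = 28.0194 atm
vdW: P = RT/(V_m − b) − a/V_m² = 36.7054/1.27260 − 4.19/1.71610 = 28.8428 − 2.44158 = 26.4012 atm
Ratio = 26.4012/28.0194 = 0.9422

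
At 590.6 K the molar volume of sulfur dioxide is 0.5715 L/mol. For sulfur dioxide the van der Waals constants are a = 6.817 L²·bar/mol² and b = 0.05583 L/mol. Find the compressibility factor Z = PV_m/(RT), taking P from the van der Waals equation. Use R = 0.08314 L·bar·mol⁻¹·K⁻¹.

P = RT/(V_m − b) − a/V_m² = (0.08314)(590.6)/(0.5715 − 0.05583) − 6.817/(0.5715)²
  = 49.102/0.51567 − 20.872 = 95.220 − 20.872 = 74.348 bar
Z = PV_m/(RT) = (74.348)(0.5715)/((0.08314)(590.6)) = 42.490/49.102 = 0.8653

Z ≈ 0.8653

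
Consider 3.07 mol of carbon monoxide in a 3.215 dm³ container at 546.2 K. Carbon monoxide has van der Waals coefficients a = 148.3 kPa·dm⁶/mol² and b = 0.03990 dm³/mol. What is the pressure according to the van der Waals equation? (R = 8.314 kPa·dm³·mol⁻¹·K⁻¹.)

P ≈ 4373 kPa

P = nRT/(V − nb) − a n²/V²
nRT/(V − nb) = (3.07)(8.314)(546.2)/(3.215 − 3.07×0.03990) = 13941/3.0925 = 4508.0 kPa
a n²/V² = (148.3)(3.07)²/(3.215)² = 135.22 kPa
P = 4508.0 − 135.22 = 4373 kPa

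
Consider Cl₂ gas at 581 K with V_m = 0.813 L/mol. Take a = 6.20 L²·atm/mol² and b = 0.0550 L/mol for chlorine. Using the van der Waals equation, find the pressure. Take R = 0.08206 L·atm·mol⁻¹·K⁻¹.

P = RT/(V_m − b) − a/V_m²
RT/(V_m − b) = (0.08206)(581)/(0.813 − 0.0550) = 47.677/0.75800 = 62.898 atm
a/V_m² = 6.20/(0.813)² = 9.3802 atm
P = 62.898 − 9.3802 = 53.52 atm

P ≈ 53.52 atm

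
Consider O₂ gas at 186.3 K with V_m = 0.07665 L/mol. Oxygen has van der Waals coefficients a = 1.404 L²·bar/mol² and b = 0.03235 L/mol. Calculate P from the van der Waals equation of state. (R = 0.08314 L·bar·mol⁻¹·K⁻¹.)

P ≈ 110.7 bar

P = RT/(V_m − b) − a/V_m²
RT/(V_m − b) = (0.08314)(186.3)/(0.07665 − 0.03235) = 15.489/0.044300 = 349.64 bar
a/V_m² = 1.404/(0.07665)² = 238.97 bar
P = 349.64 − 238.97 = 110.7 bar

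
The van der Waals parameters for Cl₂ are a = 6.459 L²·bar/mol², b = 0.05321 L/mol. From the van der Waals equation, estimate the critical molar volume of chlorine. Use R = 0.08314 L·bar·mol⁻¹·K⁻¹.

V_m,c ≈ 0.1596 L/mol

For a van der Waals gas, V_m,c = 3b.
V_m,c = 3×0.05321 = 0.1596 L/mol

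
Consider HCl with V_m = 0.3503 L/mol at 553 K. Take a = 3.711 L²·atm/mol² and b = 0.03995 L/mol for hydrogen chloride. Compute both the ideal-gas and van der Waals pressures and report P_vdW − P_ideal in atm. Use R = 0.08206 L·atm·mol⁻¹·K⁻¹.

ΔP ≈ -13.57 atm

Ideal: P_ideal = RT/V_m = (0.08206)(553)/0.3503 = 129.544 atm
vdW: P = RT/(V_m − b) − a/V_m² = 45.3792/0.310350 − 3.711/0.122710 = 146.219 − 30.2420 = 115.977 atm
ΔP = 115.977 − 129.544 = -13.57 atm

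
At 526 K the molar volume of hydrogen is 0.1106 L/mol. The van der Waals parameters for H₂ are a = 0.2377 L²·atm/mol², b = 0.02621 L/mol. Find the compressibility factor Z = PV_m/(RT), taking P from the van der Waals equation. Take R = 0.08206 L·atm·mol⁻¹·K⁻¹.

Z ≈ 1.261

P = RT/(V_m − b) − a/V_m² = (0.08206)(526)/(0.1106 − 0.02621) − 0.2377/(0.1106)²
  = 43.164/0.084390 − 19.432 = 511.48 − 19.432 = 492.05 atm
Z = PV_m/(RT) = (492.05)(0.1106)/((0.08206)(526)) = 54.421/43.164 = 1.261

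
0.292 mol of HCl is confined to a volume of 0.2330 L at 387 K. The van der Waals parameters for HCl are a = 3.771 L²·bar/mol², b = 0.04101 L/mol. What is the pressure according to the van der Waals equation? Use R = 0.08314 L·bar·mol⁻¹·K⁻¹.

P ≈ 36.58 bar

P = nRT/(V − nb) − a n²/V²
nRT/(V − nb) = (0.292)(0.08314)(387)/(0.2330 − 0.292×0.04101) = 9.3952/0.22103 = 42.506 bar
a n²/V² = (3.771)(0.292)²/(0.2330)² = 5.9226 bar
P = 42.506 − 5.9226 = 36.58 bar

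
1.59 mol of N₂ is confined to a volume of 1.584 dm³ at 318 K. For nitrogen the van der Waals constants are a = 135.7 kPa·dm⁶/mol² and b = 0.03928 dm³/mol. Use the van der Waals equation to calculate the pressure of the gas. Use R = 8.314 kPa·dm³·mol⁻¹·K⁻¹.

P = nRT/(V − nb) − a n²/V²
nRT/(V − nb) = (1.59)(8.314)(318)/(1.584 − 1.59×0.03928) = 4203.7/1.5215 = 2762.9 kPa
a n²/V² = (135.7)(1.59)²/(1.584)² = 136.73 kPa
P = 2762.9 − 136.73 = 2626 kPa

P ≈ 2626 kPa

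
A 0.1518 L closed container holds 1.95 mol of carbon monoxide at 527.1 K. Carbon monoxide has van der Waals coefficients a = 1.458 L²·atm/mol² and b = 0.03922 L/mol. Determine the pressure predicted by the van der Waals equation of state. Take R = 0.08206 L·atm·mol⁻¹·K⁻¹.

P = nRT/(V − nb) − a n²/V²
nRT/(V − nb) = (1.95)(0.08206)(527.1)/(0.1518 − 1.95×0.03922) = 84.345/0.075321 = 1119.8 atm
a n²/V² = (1.458)(1.95)²/(0.1518)² = 240.59 atm
P = 1119.8 − 240.59 = 879.2 atm

P ≈ 879.2 atm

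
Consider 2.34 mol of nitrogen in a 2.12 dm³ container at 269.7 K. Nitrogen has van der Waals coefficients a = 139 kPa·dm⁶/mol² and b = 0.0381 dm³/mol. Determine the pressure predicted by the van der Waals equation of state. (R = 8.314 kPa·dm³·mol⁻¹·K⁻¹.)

P ≈ 2414 kPa

P = nRT/(V − nb) − a n²/V²
nRT/(V − nb) = (2.34)(8.314)(269.7)/(2.12 − 2.34×0.0381) = 5246.9/2.0308 = 2583.7 kPa
a n²/V² = (139)(2.34)²/(2.12)² = 169.35 kPa
P = 2583.7 − 169.35 = 2414 kPa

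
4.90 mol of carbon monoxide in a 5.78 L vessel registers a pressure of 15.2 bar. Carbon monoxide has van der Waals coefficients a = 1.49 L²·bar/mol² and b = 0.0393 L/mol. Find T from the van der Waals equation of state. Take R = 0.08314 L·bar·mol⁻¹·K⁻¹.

T ≈ 223.2 K

T = (P + a n²/V²)(V − nb)/(nR)
P + a n²/V² = 15.2 + (1.49)(4.90)²/(5.78)² = 16.271 bar
V − nb = 5.78 − (4.90)(0.0393) = 5.5874 L
T = (16.271)(5.5874)/((4.90)(0.08314)) = 223.2 K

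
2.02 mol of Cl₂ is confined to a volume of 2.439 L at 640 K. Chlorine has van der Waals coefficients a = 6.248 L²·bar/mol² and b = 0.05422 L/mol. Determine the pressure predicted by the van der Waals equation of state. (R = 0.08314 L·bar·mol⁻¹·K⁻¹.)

P ≈ 41.85 bar

P = nRT/(V − nb) − a n²/V²
nRT/(V − nb) = (2.02)(0.08314)(640)/(2.439 − 2.02×0.05422) = 107.48/2.3295 = 46.139 bar
a n²/V² = (6.248)(2.02)²/(2.439)² = 4.2857 bar
P = 46.139 − 4.2857 = 41.85 bar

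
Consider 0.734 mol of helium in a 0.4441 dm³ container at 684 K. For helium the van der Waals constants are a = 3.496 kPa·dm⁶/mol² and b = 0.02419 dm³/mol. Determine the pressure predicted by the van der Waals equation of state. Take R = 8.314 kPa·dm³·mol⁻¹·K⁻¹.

P ≈ 9781 kPa

P = nRT/(V − nb) − a n²/V²
nRT/(V − nb) = (0.734)(8.314)(684)/(0.4441 − 0.734×0.02419) = 4174.1/0.42634 = 9790.5 kPa
a n²/V² = (3.496)(0.734)²/(0.4441)² = 9.5500 kPa
P = 9790.5 − 9.5500 = 9781 kPa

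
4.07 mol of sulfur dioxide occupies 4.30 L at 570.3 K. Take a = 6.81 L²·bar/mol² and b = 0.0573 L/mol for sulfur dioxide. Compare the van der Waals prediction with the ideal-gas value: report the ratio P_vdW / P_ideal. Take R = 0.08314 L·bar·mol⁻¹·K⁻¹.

P_vdW / P_ideal ≈ 0.9214

Ideal: P_ideal = nRT/V = (4.07)(0.08314)(570.3)/4.30 = 44.8786 bar
vdW: P = nRT/(V − nb) − a n²/V² = 192.978/4.06679 − 112.807/18.4900 = 47.4522 − 6.10097 = 41.3512 bar
Ratio = 41.3512/44.8786 = 0.9214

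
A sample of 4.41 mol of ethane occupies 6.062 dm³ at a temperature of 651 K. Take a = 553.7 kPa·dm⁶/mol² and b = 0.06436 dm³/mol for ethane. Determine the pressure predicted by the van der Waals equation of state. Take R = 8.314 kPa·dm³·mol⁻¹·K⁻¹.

P ≈ 3838 kPa

P = nRT/(V − nb) − a n²/V²
nRT/(V − nb) = (4.41)(8.314)(651)/(6.062 − 4.41×0.06436) = 23869/5.7782 = 4130.9 kPa
a n²/V² = (553.7)(4.41)²/(6.062)² = 293.04 kPa
P = 4130.9 − 293.04 = 3838 kPa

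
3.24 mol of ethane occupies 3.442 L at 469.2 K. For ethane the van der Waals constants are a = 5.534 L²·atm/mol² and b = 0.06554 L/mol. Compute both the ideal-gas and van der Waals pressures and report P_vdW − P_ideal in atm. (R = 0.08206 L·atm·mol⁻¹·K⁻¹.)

ΔP ≈ -2.521 atm

Ideal: P_ideal = nRT/V = (3.24)(0.08206)(469.2)/3.442 = 36.2430 atm
vdW: P = nRT/(V − nb) − a n²/V² = 124.748/3.22965 − 58.0937/11.8474 = 38.6259 − 4.90350 = 33.7224 atm
ΔP = 33.7224 − 36.2430 = -2.521 atm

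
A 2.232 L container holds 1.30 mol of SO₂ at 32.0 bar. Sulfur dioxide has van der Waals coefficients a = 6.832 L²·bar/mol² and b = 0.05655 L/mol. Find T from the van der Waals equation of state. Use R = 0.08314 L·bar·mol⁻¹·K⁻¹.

T ≈ 685.4 K

T = (P + a n²/V²)(V − nb)/(nR)
P + a n²/V² = 32.0 + (6.832)(1.30)²/(2.232)² = 34.318 bar
V − nb = 2.232 − (1.30)(0.05655) = 2.1585 L
T = (34.318)(2.1585)/((1.30)(0.08314)) = 685.4 K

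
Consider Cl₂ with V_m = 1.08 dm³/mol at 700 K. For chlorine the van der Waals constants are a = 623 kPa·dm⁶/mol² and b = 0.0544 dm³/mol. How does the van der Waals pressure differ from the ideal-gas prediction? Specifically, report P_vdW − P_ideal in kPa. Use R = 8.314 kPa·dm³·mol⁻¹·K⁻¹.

Ideal: P_ideal = RT/V_m = (8.314)(700)/1.08 = 5388.70 kPa
vdW: P = RT/(V_m − b) − a/V_m² = 5819.80/1.02560 − 623/1.16640 = 5674.53 − 534.122 = 5140.41 kPa
ΔP = 5140.41 − 5388.70 = -248.3 kPa

ΔP ≈ -248.3 kPa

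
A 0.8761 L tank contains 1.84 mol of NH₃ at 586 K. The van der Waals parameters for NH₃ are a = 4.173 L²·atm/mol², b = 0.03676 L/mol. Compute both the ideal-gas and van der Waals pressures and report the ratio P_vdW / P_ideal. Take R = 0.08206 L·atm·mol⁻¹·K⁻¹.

P_vdW / P_ideal ≈ 0.9014

Ideal: P_ideal = nRT/V = (1.84)(0.08206)(586)/0.8761 = 100.993 atm
vdW: P = nRT/(V − nb) − a n²/V² = 88.4804/0.808462 − 14.1281/0.767551 = 109.443 − 18.4067 = 91.036 atm
Ratio = 91.036/100.993 = 0.9014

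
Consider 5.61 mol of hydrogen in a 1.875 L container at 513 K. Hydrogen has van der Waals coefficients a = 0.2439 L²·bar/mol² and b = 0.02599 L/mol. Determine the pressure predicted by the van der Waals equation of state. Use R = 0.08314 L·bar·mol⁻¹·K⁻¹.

P ≈ 136.2 bar

P = nRT/(V − nb) − a n²/V²
nRT/(V − nb) = (5.61)(0.08314)(513)/(1.875 − 5.61×0.02599) = 239.27/1.7292 = 138.37 bar
a n²/V² = (0.2439)(5.61)²/(1.875)² = 2.1834 bar
P = 138.37 − 2.1834 = 136.2 bar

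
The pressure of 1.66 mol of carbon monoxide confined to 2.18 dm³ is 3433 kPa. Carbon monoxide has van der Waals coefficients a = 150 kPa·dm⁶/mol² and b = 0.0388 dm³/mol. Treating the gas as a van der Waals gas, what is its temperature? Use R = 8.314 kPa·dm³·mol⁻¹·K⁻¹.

T = (P + a n²/V²)(V − nb)/(nR)
P + a n²/V² = 3433 + (150)(1.66)²/(2.18)² = 3520.0 kPa
V − nb = 2.18 − (1.66)(0.0388) = 2.1156 dm³
T = (3520.0)(2.1156)/((1.66)(8.314)) = 539.6 K

T ≈ 539.6 K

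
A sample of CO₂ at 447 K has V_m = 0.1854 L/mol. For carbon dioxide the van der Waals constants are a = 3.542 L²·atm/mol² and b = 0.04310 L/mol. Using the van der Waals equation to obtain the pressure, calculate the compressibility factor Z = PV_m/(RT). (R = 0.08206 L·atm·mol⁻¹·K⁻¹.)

Z ≈ 0.7820

P = RT/(V_m − b) − a/V_m² = (0.08206)(447)/(0.1854 − 0.04310) − 3.542/(0.1854)²
  = 36.681/0.14230 − 103.05 = 257.77 − 103.05 = 154.72 atm
Z = PV_m/(RT) = (154.72)(0.1854)/((0.08206)(447)) = 28.685/36.681 = 0.7820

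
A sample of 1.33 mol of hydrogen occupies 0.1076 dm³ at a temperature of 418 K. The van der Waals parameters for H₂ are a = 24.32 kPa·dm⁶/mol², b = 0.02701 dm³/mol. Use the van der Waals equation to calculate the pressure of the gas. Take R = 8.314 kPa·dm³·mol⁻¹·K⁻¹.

P = nRT/(V − nb) − a n²/V²
nRT/(V − nb) = (1.33)(8.314)(418)/(0.1076 − 1.33×0.02701) = 4622.1/0.071677 = 64485 kPa
a n²/V² = (24.32)(1.33)²/(0.1076)² = 3715.7 kPa
P = 64485 − 3715.7 = 60769 kPa

P ≈ 60769 kPa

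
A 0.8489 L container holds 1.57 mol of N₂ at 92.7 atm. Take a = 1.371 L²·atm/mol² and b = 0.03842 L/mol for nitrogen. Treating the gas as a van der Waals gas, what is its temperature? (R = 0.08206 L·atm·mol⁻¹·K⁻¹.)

T = (P + a n²/V²)(V − nb)/(nR)
P + a n²/V² = 92.7 + (1.371)(1.57)²/(0.8489)² = 97.389 atm
V − nb = 0.8489 − (1.57)(0.03842) = 0.78858 L
T = (97.389)(0.78858)/((1.57)(0.08206)) = 596.1 K

T ≈ 596.1 K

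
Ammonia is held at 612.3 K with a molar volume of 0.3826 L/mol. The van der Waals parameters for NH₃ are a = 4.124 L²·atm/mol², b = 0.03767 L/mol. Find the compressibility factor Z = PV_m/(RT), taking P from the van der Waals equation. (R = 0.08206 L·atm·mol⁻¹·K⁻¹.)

P = RT/(V_m − b) − a/V_m² = (0.08206)(612.3)/(0.3826 − 0.03767) − 4.124/(0.3826)²
  = 50.245/0.34493 − 28.173 = 145.67 − 28.173 = 117.50 atm
Z = PV_m/(RT) = (117.50)(0.3826)/((0.08206)(612.3)) = 44.956/50.245 = 0.8947

Z ≈ 0.8947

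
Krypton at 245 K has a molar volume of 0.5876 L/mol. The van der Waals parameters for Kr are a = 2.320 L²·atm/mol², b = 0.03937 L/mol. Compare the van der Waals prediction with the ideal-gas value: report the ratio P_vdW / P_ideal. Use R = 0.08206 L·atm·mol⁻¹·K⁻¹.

P_vdW / P_ideal ≈ 0.8754

Ideal: P_ideal = RT/V_m = (0.08206)(245)/0.5876 = 34.2149 atm
vdW: P = RT/(V_m − b) − a/V_m² = 20.1047/0.548230 − 2.320/0.345274 = 36.6720 − 6.71930 = 29.9527 atm
Ratio = 29.9527/34.2149 = 0.8754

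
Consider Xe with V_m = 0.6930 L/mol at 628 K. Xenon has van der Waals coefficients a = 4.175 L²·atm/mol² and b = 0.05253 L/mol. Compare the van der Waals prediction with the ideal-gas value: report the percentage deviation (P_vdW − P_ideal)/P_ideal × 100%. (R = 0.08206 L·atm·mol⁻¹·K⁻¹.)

-3.49 %

Ideal: P_ideal = RT/V_m = (0.08206)(628)/0.6930 = 74.3632 atm
vdW: P = RT/(V_m − b) − a/V_m² = 51.5337/0.640470 − 4.175/0.480249 = 80.4623 − 8.69341 = 71.7689 atm
% deviation = (71.7689 − 74.3632)/74.3632 × 100% = -3.49%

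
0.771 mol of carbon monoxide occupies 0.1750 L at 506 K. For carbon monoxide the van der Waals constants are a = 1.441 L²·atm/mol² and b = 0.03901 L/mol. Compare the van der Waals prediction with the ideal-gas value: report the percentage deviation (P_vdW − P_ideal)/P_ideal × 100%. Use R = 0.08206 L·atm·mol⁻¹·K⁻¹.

Ideal: P_ideal = nRT/V = (0.771)(0.08206)(506)/0.1750 = 182.936 atm
vdW: P = nRT/(V − nb) − a n²/V² = 32.0137/0.144923 − 0.856589/0.0306250 = 220.901 − 27.9703 = 192.931 atm
% deviation = (192.931 − 182.936)/182.936 × 100% = 5.46%

5.46 %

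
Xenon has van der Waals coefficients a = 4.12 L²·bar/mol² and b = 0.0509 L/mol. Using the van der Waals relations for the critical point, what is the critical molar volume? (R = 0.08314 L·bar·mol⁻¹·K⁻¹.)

For a van der Waals gas, V_m,c = 3b.
V_m,c = 3×0.0509 = 0.1527 L/mol

V_m,c ≈ 0.1527 L/mol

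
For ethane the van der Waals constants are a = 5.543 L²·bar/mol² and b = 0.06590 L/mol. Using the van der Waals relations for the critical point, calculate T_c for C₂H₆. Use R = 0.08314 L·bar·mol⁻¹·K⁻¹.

T_c ≈ 299.8 K

For a van der Waals gas, T_c = 8a/(27Rb).
T_c = 8×5.543/(27×0.08314×0.06590) = 44.344/0.14793 = 299.8 K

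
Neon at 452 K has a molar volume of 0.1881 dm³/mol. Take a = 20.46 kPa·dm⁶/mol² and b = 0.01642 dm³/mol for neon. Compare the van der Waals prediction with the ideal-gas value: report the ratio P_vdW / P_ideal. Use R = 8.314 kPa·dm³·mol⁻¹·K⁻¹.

P_vdW / P_ideal ≈ 1.067

Ideal: P_ideal = RT/V_m = (8.314)(452)/0.1881 = 19978.4 kPa
vdW: P = RT/(V_m − b) − a/V_m² = 3757.93/0.171680 − 20.46/0.0353816 = 21889.2 − 578.267 = 21310.9 kPa
Ratio = 21310.9/19978.4 = 1.067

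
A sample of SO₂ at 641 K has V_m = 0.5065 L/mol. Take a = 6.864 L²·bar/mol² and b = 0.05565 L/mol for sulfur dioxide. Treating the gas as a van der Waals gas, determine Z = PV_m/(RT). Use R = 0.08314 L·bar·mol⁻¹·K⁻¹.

Z ≈ 0.8691

P = RT/(V_m − b) − a/V_m² = (0.08314)(641)/(0.5065 − 0.05565) − 6.864/(0.5065)²
  = 53.293/0.45085 − 26.756 = 118.21 − 26.756 = 91.45 bar
Z = PV_m/(RT) = (91.45)(0.5065)/((0.08314)(641)) = 46.319/53.293 = 0.8691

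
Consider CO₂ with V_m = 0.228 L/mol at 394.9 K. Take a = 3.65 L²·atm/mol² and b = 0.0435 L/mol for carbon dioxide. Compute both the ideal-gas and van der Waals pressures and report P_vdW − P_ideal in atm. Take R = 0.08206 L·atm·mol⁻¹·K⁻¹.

ΔP ≈ -36.70 atm

Ideal: P_ideal = RT/V_m = (0.08206)(394.9)/0.228 = 142.129 atm
vdW: P = RT/(V_m − b) − a/V_m² = 32.4055/0.184500 − 3.65/0.0519840 = 175.640 − 70.2139 = 105.426 atm
ΔP = 105.426 − 142.129 = -36.70 atm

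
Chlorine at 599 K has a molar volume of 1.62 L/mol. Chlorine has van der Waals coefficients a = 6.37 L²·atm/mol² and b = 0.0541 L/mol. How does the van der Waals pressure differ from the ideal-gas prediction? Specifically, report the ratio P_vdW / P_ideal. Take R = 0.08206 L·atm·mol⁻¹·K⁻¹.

Ideal: P_ideal = RT/V_m = (0.08206)(599)/1.62 = 30.3419 atm
vdW: P = RT/(V_m − b) − a/V_m² = 49.1539/1.56590 − 6.37/2.62440 = 31.3902 − 2.42722 = 28.9630 atm
Ratio = 28.9630/30.3419 = 0.9546

P_vdW / P_ideal ≈ 0.9546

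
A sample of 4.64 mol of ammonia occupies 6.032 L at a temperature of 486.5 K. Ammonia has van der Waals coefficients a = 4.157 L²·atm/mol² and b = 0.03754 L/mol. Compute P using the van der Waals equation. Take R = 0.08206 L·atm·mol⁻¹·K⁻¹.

P ≈ 29.16 atm

P = nRT/(V − nb) − a n²/V²
nRT/(V − nb) = (4.64)(0.08206)(486.5)/(6.032 − 4.64×0.03754) = 185.24/5.8578 = 31.623 atm
a n²/V² = (4.157)(4.64)²/(6.032)² = 2.4598 atm
P = 31.623 − 2.4598 = 29.16 atm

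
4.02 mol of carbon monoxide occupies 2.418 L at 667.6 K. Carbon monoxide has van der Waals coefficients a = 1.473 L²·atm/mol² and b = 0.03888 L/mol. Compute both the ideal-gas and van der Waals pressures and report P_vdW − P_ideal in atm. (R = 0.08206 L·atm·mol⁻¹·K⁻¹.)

ΔP ≈ 2.223 atm

Ideal: P_ideal = nRT/V = (4.02)(0.08206)(667.6)/2.418 = 91.0789 atm
vdW: P = nRT/(V − nb) − a n²/V² = 220.229/2.26170 − 23.8043/5.84672 = 97.3732 − 4.07139 = 93.3018 atm
ΔP = 93.3018 − 91.0789 = 2.223 atm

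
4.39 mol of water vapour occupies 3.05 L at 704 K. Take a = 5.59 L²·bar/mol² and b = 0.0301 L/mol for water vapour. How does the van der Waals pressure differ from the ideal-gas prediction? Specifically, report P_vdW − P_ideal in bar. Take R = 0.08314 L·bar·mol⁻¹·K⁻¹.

ΔP ≈ -7.766 bar

Ideal: P_ideal = nRT/V = (4.39)(0.08314)(704)/3.05 = 84.2456 bar
vdW: P = nRT/(V − nb) − a n²/V² = 256.949/2.91786 − 107.731/9.30250 = 88.0608 − 11.5809 = 76.4799 bar
ΔP = 76.4799 − 84.2456 = -7.766 bar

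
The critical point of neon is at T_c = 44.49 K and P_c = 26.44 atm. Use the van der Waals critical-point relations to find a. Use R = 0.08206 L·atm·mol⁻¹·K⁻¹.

a ≈ 0.2127 L²·atm/mol²

From T_c = 8a/(27Rb) and P_c = a/(27b²): a = 27 R² T_c²/(64 P_c).
a = 27×(0.08206)²×(44.49)²/(64×26.44) = 359.87/1692.2 = 0.2127 L²·atm/mol²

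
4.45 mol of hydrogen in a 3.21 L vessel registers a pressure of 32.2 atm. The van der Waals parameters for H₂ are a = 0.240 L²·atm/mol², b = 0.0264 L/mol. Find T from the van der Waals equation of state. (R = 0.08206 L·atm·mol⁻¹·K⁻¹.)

T = (P + a n²/V²)(V − nb)/(nR)
P + a n²/V² = 32.2 + (0.240)(4.45)²/(3.21)² = 32.661 atm
V − nb = 3.21 − (4.45)(0.0264) = 3.0925 L
T = (32.661)(3.0925)/((4.45)(0.08206)) = 276.6 K

T ≈ 276.6 K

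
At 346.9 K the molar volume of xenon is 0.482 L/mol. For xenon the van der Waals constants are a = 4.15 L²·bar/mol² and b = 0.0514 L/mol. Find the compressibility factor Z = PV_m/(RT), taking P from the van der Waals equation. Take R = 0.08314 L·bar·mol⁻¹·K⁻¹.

P = RT/(V_m − b) − a/V_m² = (0.08314)(346.9)/(0.482 − 0.0514) − 4.15/(0.482)²
  = 28.841/0.43060 − 17.863 = 66.979 − 17.863 = 49.116 bar
Z = PV_m/(RT) = (49.116)(0.482)/((0.08314)(346.9)) = 23.674/28.841 = 0.8208

Z ≈ 0.8208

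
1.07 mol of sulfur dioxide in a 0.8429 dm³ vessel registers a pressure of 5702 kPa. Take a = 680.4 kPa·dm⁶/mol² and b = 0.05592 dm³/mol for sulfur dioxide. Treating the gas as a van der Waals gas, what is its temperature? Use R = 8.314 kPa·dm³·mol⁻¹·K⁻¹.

T = (P + a n²/V²)(V − nb)/(nR)
P + a n²/V² = 5702 + (680.4)(1.07)²/(0.8429)² = 6798.4 kPa
V − nb = 0.8429 − (1.07)(0.05592) = 0.78307 dm³
T = (6798.4)(0.78307)/((1.07)(8.314)) = 598.4 K

T ≈ 598.4 K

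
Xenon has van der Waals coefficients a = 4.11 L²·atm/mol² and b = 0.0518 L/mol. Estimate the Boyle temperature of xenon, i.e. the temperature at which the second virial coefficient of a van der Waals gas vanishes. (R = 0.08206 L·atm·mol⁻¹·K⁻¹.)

T_B ≈ 966.9 K

For a van der Waals gas the second virial coefficient B₂ = b − a/(RT) vanishes at T_B = a/(Rb).
T_B = 4.11/(0.08206×0.0518) = 4.11/0.0042507 = 966.9 K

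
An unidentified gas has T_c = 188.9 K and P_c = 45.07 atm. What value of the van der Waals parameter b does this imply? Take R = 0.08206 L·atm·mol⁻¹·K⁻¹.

b ≈ 0.04299 L/mol

From T_c = 8a/(27Rb) and P_c = a/(27b²): b = R T_c/(8 P_c).
b = (0.08206)(188.9)/(8×45.07) = 15.501/360.56 = 0.04299 L/mol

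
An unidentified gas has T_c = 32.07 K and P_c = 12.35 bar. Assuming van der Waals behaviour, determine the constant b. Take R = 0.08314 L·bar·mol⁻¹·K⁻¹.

b ≈ 0.02699 L/mol

From T_c = 8a/(27Rb) and P_c = a/(27b²): b = R T_c/(8 P_c).
b = (0.08314)(32.07)/(8×12.35) = 2.6663/98.800 = 0.02699 L/mol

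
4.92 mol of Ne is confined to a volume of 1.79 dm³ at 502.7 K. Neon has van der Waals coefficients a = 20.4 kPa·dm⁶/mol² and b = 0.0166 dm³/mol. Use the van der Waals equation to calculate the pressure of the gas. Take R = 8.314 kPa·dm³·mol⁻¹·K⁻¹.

P ≈ 11883 kPa

P = nRT/(V − nb) − a n²/V²
nRT/(V − nb) = (4.92)(8.314)(502.7)/(1.79 − 4.92×0.0166) = 20563/1.7083 = 12037 kPa
a n²/V² = (20.4)(4.92)²/(1.79)² = 154.12 kPa
P = 12037 − 154.12 = 11883 kPa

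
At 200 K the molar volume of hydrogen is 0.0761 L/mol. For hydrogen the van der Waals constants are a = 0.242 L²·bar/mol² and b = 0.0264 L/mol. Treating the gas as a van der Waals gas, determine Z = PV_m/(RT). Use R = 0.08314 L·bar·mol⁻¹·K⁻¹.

Z ≈ 1.340

P = RT/(V_m − b) − a/V_m² = (0.08314)(200)/(0.0761 − 0.0264) − 0.242/(0.0761)²
  = 16.628/0.049700 − 41.787 = 334.57 − 41.787 = 292.78 bar
Z = PV_m/(RT) = (292.78)(0.0761)/((0.08314)(200)) = 22.281/16.628 = 1.340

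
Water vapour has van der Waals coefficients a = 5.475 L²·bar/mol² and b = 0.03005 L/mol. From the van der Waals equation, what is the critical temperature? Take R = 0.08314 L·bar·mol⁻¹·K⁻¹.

T_c ≈ 649.3 K

For a van der Waals gas, T_c = 8a/(27Rb).
T_c = 8×5.475/(27×0.08314×0.03005) = 43.800/0.067456 = 649.3 K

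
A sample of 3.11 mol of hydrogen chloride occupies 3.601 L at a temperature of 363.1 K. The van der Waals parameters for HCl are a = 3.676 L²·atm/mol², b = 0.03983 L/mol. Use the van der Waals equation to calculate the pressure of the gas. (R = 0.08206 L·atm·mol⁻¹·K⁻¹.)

P ≈ 23.91 atm

P = nRT/(V − nb) − a n²/V²
nRT/(V − nb) = (3.11)(0.08206)(363.1)/(3.601 − 3.11×0.03983) = 92.666/3.4771 = 26.650 atm
a n²/V² = (3.676)(3.11)²/(3.601)² = 2.7419 atm
P = 26.650 − 2.7419 = 23.91 atm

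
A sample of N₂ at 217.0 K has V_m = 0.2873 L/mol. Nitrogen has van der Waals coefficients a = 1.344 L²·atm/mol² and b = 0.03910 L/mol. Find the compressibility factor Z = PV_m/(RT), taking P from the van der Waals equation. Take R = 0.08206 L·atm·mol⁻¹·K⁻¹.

Z ≈ 0.8948

P = RT/(V_m − b) − a/V_m² = (0.08206)(217.0)/(0.2873 − 0.03910) − 1.344/(0.2873)²
  = 17.807/0.24820 − 16.283 = 71.745 − 16.283 = 55.462 atm
Z = PV_m/(RT) = (55.462)(0.2873)/((0.08206)(217.0)) = 15.934/17.807 = 0.8948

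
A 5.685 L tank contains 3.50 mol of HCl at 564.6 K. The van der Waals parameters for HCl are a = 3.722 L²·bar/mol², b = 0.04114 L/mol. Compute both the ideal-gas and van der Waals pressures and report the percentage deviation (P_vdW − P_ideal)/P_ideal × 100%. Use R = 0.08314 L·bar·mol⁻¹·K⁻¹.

Ideal: P_ideal = nRT/V = (3.50)(0.08314)(564.6)/5.685 = 28.8994 bar
vdW: P = nRT/(V − nb) − a n²/V² = 164.293/5.54101 − 45.5945/32.3192 = 29.6504 − 1.41076 = 28.2396 bar
% deviation = (28.2396 − 28.8994)/28.8994 × 100% = -2.28%

-2.28 %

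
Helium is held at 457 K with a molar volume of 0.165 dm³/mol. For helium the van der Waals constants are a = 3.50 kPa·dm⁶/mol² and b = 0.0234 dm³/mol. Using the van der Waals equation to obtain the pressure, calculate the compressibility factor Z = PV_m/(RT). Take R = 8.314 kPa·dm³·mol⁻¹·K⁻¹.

P = RT/(V_m − b) − a/V_m² = (8.314)(457)/(0.165 − 0.0234) − 3.50/(0.165)²
  = 3799.5/0.14160 − 128.56 = 26833 − 128.56 = 26704 kPa
Z = PV_m/(RT) = (26704)(0.165)/((8.314)(457)) = 4406.2/3799.5 = 1.160

Z ≈ 1.160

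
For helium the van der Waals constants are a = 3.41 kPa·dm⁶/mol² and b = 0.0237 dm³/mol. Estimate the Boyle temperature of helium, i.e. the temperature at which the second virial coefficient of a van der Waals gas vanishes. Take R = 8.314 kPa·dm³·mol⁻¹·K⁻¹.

T_B ≈ 17.31 K

For a van der Waals gas the second virial coefficient B₂ = b − a/(RT) vanishes at T_B = a/(Rb).
T_B = 3.41/(8.314×0.0237) = 3.41/0.19704 = 17.31 K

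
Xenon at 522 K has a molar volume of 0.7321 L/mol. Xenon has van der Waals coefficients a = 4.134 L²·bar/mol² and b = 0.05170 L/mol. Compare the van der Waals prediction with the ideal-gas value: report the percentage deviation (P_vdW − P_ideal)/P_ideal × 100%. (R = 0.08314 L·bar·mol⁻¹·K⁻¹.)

Ideal: P_ideal = RT/V_m = (0.08314)(522)/0.7321 = 59.2803 bar
vdW: P = RT/(V_m − b) − a/V_m² = 43.3991/0.680400 − 4.134/0.535970 = 63.7847 − 7.71312 = 56.0716 bar
% deviation = (56.0716 − 59.2803)/59.2803 × 100% = -5.41%

-5.41 %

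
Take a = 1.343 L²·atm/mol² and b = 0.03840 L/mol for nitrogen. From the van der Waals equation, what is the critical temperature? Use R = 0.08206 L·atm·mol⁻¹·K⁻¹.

T_c ≈ 126.3 K

For a van der Waals gas, T_c = 8a/(27Rb).
T_c = 8×1.343/(27×0.08206×0.03840) = 10.744/0.085080 = 126.3 K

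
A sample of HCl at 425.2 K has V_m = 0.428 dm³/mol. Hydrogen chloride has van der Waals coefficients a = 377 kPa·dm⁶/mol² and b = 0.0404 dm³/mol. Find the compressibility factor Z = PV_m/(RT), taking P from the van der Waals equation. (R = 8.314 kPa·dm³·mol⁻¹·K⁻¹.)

P = RT/(V_m − b) − a/V_m² = (8.314)(425.2)/(0.428 − 0.0404) − 377/(0.428)²
  = 3535.1/0.38760 − 2058.0 = 9120.5 − 2058.0 = 7062.5 kPa
Z = PV_m/(RT) = (7062.5)(0.428)/((8.314)(425.2)) = 3022.8/3535.1 = 0.8551

Z ≈ 0.8551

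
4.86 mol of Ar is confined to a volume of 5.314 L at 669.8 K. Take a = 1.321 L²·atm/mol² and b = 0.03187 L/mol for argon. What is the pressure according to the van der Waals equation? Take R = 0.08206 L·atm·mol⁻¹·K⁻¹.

P = nRT/(V − nb) − a n²/V²
nRT/(V − nb) = (4.86)(0.08206)(669.8)/(5.314 − 4.86×0.03187) = 267.12/5.1591 = 51.776 atm
a n²/V² = (1.321)(4.86)²/(5.314)² = 1.1049 atm
P = 51.776 − 1.1049 = 50.67 atm

P ≈ 50.67 atm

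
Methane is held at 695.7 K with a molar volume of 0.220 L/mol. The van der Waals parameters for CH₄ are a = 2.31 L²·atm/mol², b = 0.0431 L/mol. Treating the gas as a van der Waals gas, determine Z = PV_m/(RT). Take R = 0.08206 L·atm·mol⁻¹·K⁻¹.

Z ≈ 1.060

P = RT/(V_m − b) − a/V_m² = (0.08206)(695.7)/(0.220 − 0.0431) − 2.31/(0.220)²
  = 57.089/0.17690 − 47.727 = 322.72 − 47.727 = 274.99 atm
Z = PV_m/(RT) = (274.99)(0.220)/((0.08206)(695.7)) = 60.498/57.089 = 1.060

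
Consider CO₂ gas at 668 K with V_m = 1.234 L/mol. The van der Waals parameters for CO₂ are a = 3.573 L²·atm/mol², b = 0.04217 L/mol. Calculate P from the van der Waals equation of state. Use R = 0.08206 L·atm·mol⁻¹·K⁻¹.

P = RT/(V_m − b) − a/V_m²
RT/(V_m − b) = (0.08206)(668)/(1.234 − 0.04217) = 54.816/1.1918 = 45.994 atm
a/V_m² = 3.573/(1.234)² = 2.3464 atm
P = 45.994 − 2.3464 = 43.65 atm

P ≈ 43.65 atm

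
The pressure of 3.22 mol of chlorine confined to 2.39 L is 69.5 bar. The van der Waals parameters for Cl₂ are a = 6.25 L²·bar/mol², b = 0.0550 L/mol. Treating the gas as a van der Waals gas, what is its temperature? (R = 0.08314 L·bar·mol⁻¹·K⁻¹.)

T = (P + a n²/V²)(V − nb)/(nR)
P + a n²/V² = 69.5 + (6.25)(3.22)²/(2.39)² = 80.845 bar
V − nb = 2.39 − (3.22)(0.0550) = 2.2129 L
T = (80.845)(2.2129)/((3.22)(0.08314)) = 668.3 K

T ≈ 668.3 K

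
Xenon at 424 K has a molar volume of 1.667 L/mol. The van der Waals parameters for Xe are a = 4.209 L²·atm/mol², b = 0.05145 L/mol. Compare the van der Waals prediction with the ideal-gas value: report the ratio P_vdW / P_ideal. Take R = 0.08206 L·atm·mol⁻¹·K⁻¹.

P_vdW / P_ideal ≈ 0.9593

Ideal: P_ideal = RT/V_m = (0.08206)(424)/1.667 = 20.8719 atm
vdW: P = RT/(V_m − b) − a/V_m² = 34.7934/1.61555 − 4.209/2.77889 = 21.5366 − 1.51463 = 20.0220 atm
Ratio = 20.0220/20.8719 = 0.9593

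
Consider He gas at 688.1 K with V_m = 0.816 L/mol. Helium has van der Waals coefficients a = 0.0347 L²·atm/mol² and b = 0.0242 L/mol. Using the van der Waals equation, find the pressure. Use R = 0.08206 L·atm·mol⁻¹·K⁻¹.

P = RT/(V_m − b) − a/V_m²
RT/(V_m − b) = (0.08206)(688.1)/(0.816 − 0.0242) = 56.465/0.79180 = 71.312 atm
a/V_m² = 0.0347/(0.816)² = 0.052113 atm
P = 71.312 − 0.052113 = 71.26 atm

P ≈ 71.26 atm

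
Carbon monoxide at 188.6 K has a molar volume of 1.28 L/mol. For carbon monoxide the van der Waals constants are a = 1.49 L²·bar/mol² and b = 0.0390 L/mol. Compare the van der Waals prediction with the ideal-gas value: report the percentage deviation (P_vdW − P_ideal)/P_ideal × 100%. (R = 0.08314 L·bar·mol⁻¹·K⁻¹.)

Ideal: P_ideal = RT/V_m = (0.08314)(188.6)/1.28 = 12.2502 bar
vdW: P = RT/(V_m − b) − a/V_m² = 15.6802/1.24100 − 1.49/1.63840 = 12.6351 − 0.909424 = 11.7257 bar
% deviation = (11.7257 − 12.2502)/12.2502 × 100% = -4.28%

-4.28 %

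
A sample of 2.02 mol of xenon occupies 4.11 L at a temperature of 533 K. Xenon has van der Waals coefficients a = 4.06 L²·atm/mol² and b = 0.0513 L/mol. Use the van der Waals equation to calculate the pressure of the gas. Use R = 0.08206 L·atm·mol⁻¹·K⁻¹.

P ≈ 21.07 atm

P = nRT/(V − nb) − a n²/V²
nRT/(V − nb) = (2.02)(0.08206)(533)/(4.11 − 2.02×0.0513) = 88.351/4.0064 = 22.052 atm
a n²/V² = (4.06)(2.02)²/(4.11)² = 0.98072 atm
P = 22.052 − 0.98072 = 21.07 atm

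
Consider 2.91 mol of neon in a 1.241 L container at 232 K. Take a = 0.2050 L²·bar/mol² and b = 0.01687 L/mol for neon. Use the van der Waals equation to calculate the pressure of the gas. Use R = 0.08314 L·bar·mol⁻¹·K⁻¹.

P = nRT/(V − nb) − a n²/V²
nRT/(V − nb) = (2.91)(0.08314)(232)/(1.241 − 2.91×0.01687) = 56.129/1.1919 = 47.092 bar
a n²/V² = (0.2050)(2.91)²/(1.241)² = 1.1272 bar
P = 47.092 − 1.1272 = 45.96 bar

P ≈ 45.96 bar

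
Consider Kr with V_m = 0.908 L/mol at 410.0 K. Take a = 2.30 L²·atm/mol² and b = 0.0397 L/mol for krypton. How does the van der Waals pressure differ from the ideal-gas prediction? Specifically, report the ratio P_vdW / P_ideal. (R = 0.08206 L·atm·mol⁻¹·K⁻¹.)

Ideal: P_ideal = RT/V_m = (0.08206)(410.0)/0.908 = 37.0535 atm
vdW: P = RT/(V_m − b) − a/V_m² = 33.6446/0.868300 − 2.30/0.824464 = 38.7477 − 2.78969 = 35.9580 atm
Ratio = 35.9580/37.0535 = 0.9704

P_vdW / P_ideal ≈ 0.9704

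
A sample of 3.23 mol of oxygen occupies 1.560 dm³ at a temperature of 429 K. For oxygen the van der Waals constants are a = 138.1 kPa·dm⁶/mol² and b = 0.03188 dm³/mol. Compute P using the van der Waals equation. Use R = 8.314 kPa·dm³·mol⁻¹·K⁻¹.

P = nRT/(V − nb) − a n²/V²
nRT/(V − nb) = (3.23)(8.314)(429)/(1.560 − 3.23×0.03188) = 11520/1.4570 = 7906.7 kPa
a n²/V² = (138.1)(3.23)²/(1.560)² = 592.04 kPa
P = 7906.7 − 592.04 = 7315 kPa

P ≈ 7315 kPa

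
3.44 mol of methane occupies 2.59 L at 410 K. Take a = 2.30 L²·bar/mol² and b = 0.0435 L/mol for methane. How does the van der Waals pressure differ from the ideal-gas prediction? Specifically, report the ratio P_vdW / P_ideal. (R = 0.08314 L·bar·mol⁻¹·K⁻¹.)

P_vdW / P_ideal ≈ 0.9717

Ideal: P_ideal = nRT/V = (3.44)(0.08314)(410)/2.59 = 45.2744 bar
vdW: P = nRT/(V − nb) − a n²/V² = 117.261/2.44036 − 27.2173/6.70810 = 48.0507 − 4.05738 = 43.9933 bar
Ratio = 43.9933/45.2744 = 0.9717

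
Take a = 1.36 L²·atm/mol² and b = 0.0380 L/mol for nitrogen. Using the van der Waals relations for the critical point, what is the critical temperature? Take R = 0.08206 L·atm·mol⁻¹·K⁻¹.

T_c ≈ 129.2 K

For a van der Waals gas, T_c = 8a/(27Rb).
T_c = 8×1.36/(27×0.08206×0.0380) = 10.880/0.084194 = 129.2 K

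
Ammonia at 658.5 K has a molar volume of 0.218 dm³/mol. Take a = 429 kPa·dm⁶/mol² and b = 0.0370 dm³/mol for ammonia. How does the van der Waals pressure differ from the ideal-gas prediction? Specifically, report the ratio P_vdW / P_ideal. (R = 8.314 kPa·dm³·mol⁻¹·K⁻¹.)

Ideal: P_ideal = RT/V_m = (8.314)(658.5)/0.218 = 25113.6 kPa
vdW: P = RT/(V_m − b) − a/V_m² = 5474.77/0.181000 − 429/0.0475240 = 30247.3 − 9027.02 = 21220.3 kPa
Ratio = 21220.3/25113.6 = 0.8450

P_vdW / P_ideal ≈ 0.8450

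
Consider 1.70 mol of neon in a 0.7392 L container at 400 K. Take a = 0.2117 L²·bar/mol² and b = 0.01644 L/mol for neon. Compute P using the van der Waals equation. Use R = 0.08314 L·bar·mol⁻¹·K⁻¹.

P = nRT/(V − nb) − a n²/V²
nRT/(V − nb) = (1.70)(0.08314)(400)/(0.7392 − 1.70×0.01644) = 56.535/0.71125 = 79.487 bar
a n²/V² = (0.2117)(1.70)²/(0.7392)² = 1.1197 bar
P = 79.487 − 1.1197 = 78.37 bar

P ≈ 78.37 bar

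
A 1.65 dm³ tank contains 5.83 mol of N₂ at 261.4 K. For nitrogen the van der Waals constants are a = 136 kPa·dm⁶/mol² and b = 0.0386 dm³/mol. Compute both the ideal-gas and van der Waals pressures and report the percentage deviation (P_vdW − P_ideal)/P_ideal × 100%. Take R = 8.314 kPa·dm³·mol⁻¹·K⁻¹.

Ideal: P_ideal = nRT/V = (5.83)(8.314)(261.4)/1.65 = 7678.92 kPa
vdW: P = nRT/(V − nb) − a n²/V² = 12670.2/1.42496 − 4622.49/2.72250 = 8891.62 − 1697.88 = 7193.74 kPa
% deviation = (7193.74 − 7678.92)/7678.92 × 100% = -6.32%

-6.32 %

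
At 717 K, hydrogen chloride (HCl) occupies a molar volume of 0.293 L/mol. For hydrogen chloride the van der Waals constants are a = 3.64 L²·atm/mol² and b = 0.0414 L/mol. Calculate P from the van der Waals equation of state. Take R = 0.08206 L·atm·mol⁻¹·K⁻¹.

P = RT/(V_m − b) − a/V_m²
RT/(V_m − b) = (0.08206)(717)/(0.293 − 0.0414) = 58.837/0.25160 = 233.85 atm
a/V_m² = 3.64/(0.293)² = 42.400 atm
P = 233.85 − 42.400 = 191.5 atm

P ≈ 191.5 atm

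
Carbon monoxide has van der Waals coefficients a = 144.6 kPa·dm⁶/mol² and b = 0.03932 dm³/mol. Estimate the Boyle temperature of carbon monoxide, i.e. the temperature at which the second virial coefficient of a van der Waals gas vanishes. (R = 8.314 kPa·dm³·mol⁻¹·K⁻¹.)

For a van der Waals gas the second virial coefficient B₂ = b − a/(RT) vanishes at T_B = a/(Rb).
T_B = 144.6/(8.314×0.03932) = 144.6/0.32691 = 442.3 K

T_B ≈ 442.3 K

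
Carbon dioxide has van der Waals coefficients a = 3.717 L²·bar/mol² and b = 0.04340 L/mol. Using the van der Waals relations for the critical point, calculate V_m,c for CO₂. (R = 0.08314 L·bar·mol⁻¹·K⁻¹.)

V_m,c ≈ 0.1302 L/mol

For a van der Waals gas, V_m,c = 3b.
V_m,c = 3×0.04340 = 0.1302 L/mol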